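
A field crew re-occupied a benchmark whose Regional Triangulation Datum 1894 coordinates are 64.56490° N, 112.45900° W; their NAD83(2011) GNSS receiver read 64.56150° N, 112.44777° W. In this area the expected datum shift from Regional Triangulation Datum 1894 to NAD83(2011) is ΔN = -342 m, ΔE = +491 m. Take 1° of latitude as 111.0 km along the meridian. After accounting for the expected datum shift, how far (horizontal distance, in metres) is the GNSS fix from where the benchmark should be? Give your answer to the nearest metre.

57 m

Observed coordinate differences: Δφ = -0.00340°, Δλ = +0.01123°.
Converting to metres (1° lat = 111000 m, cos φ = 0.429488): observed ΔN = -377.4 m, observed ΔE = 535.4 m.
Subtracting the expected shift leaves a residual of -377.4 − (-342) = -35.4 m north and 535.4 − (491) = 44.4 m east.
Residual distance = √((-35.4)² + 44.4²) = 56.8 m.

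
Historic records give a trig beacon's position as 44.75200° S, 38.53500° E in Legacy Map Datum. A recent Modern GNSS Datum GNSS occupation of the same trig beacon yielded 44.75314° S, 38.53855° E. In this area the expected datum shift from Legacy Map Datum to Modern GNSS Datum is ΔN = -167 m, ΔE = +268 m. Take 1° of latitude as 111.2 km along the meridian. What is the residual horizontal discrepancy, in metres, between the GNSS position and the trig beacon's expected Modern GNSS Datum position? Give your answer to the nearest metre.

Observed coordinate differences: Δφ = -0.00114°, Δλ = +0.00355°.
Converting to metres (1° lat = 111200 m, cos φ = 0.710161): observed ΔN = -126.8 m, observed ΔE = 280.3 m.
Subtracting the expected shift leaves a residual of -126.8 − (-167) = 40.2 m north and 280.3 − (268) = 12.3 m east.
Residual distance = √(40.2² + 12.3²) = 42.1 m.

42 m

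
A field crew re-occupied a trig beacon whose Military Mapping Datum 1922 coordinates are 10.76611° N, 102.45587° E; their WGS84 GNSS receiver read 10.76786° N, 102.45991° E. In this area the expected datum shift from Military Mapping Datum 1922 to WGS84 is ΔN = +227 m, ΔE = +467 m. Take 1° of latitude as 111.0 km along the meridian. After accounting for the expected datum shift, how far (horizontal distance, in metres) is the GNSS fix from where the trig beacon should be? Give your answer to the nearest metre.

Observed coordinate differences: Δφ = +0.00175°, Δλ = +0.00404°.
Converting to metres (1° lat = 111000 m, cos φ = 0.982398): observed ΔN = 194.3 m, observed ΔE = 440.5 m.
Subtracting the expected shift leaves a residual of 194.3 − (227) = -32.7 m north and 440.5 − (467) = -26.5 m east.
Residual distance = √((-32.7)² + (-26.5)²) = 42.1 m.

42 m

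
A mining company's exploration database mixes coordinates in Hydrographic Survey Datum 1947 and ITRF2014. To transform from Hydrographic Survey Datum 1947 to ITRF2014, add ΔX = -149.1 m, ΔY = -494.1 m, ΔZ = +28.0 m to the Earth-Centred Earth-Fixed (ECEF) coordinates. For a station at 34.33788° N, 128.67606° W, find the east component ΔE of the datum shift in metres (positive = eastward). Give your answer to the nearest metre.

At φ = 34.33788°, λ = -128.67606°: sin φ = 0.564072, cos φ = 0.825726, sin λ = -0.780692, cos λ = -0.624917.
ΔE = −sin λ·ΔX + cos λ·ΔY = −(-0.780692)·(-149.1) + (-0.624917)·(-494.1) = 192.37 m.

ΔE = 192 m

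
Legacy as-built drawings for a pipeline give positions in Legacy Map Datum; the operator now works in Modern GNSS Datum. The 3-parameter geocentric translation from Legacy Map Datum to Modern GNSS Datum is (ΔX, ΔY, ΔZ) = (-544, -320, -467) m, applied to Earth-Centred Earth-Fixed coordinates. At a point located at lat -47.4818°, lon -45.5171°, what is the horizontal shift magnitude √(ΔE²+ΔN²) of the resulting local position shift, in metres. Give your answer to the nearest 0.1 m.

At φ = -47.4818°, λ = -45.5171°: sin φ = -0.737063, cos φ = 0.675824, sin λ = -0.713460, cos λ = 0.700696.
ΔE = −sin λ·ΔX + cos λ·ΔY = −(-0.713460)·(-544) + (0.700696)·(-320) = -612.34 m.
ΔN = −sin φ cos λ·ΔX − sin φ sin λ·ΔY + cos φ·ΔZ = −(-0.737063)(0.700696)(-544) − (-0.737063)(-0.713460)(-320) + (0.675824)(-467) = -428.29 m.
Horizontal magnitude = √(ΔE² + ΔN²) = √((-612.34)² + (-428.29)²) = 747.26 m.

747.3 m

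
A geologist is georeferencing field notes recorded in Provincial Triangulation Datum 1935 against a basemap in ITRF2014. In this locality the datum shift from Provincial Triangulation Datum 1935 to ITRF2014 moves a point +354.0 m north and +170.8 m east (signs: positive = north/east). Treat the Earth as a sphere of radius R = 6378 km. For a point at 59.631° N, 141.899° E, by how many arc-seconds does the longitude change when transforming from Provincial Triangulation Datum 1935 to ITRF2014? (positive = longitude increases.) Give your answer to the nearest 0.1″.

Δλ = 10.9″

At latitude 59.631°, cos φ = 0.505567.
One radian of longitude at latitude φ spans R cos φ, so Δλ = ΔE / (R cos φ) = 170.8 / (6378000 × 0.505567) = 5.2969e-05 rad = 10.926″.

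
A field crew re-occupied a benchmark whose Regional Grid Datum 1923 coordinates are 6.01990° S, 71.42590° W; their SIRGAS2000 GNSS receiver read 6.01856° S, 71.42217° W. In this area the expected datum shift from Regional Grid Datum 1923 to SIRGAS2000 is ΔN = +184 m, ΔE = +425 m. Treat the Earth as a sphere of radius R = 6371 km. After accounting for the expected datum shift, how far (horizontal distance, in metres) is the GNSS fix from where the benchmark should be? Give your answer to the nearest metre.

Observed coordinate differences: Δφ = +0.00134°, Δλ = +0.00373°.
Converting to metres (1° lat = 111195 m, cos φ = 0.994486): observed ΔN = 149.0 m, observed ΔE = 412.5 m.
Subtracting the expected shift leaves a residual of 149.0 − (184) = -35.0 m north and 412.5 − (425) = -12.5 m east.
Residual distance = √((-35.0)² + (-12.5)²) = 37.2 m.

37 m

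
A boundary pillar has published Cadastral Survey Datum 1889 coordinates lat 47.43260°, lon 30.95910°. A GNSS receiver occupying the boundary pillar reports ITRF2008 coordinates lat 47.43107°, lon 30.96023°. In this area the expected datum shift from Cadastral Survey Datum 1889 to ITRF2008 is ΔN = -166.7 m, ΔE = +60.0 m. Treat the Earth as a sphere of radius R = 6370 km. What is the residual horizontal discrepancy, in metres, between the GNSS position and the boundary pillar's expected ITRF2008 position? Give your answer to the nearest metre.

Observed coordinate differences: Δφ = -0.00153°, Δλ = +0.00113°.
Converting to metres (1° lat = 111177 m, cos φ = 0.676457): observed ΔN = -170.1 m, observed ΔE = 85.0 m.
Subtracting the expected shift leaves a residual of -170.1 − (-166.7) = -3.4 m north and 85.0 − (60.0) = 25.0 m east.
Residual distance = √((-3.4)² + 25.0²) = 25.2 m.

25 m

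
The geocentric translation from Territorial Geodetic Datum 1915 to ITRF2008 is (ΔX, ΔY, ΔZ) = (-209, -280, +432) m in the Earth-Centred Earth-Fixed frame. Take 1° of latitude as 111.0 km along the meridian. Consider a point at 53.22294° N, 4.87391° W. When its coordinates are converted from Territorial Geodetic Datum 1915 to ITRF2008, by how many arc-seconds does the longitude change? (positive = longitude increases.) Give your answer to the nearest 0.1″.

sin φ = 0.800971, cos φ = 0.598703, sin λ = -0.084963, cos λ = 0.996384.
East component: ΔE = −sin λ·ΔX + cos λ·ΔY = −(-0.084963)(-209) + (0.996384)(-280) = -296.74 m.
1° of latitude spans 111000 m; at latitude φ, 1° of longitude spans that × cos φ = 66456.0 m, so Δλ = -296.74 / 66456.0 × 3600 = -16.075″.

Δλ = -16.1″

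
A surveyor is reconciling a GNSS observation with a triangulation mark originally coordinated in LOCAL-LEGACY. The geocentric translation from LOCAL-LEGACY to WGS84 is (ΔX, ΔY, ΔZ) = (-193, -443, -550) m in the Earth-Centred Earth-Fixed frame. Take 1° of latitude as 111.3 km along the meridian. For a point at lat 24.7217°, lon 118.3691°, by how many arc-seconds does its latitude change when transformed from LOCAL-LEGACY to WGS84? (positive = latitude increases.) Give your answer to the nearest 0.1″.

sin φ = 0.418211, cos φ = 0.908350, sin λ = 0.879905, cos λ = -0.475150.
North component: ΔN = −sin φ cos λ·ΔX − sin φ sin λ·ΔY + cos φ·ΔZ = −(0.418211)(-0.475150)(-193) − (0.418211)(0.879905)(-443) + (0.908350)(-550) = -374.93 m.
1° of latitude spans 111300 m, so Δφ = -374.93 / 111300 × 3600 = -12.127″.

Δφ = -12.1″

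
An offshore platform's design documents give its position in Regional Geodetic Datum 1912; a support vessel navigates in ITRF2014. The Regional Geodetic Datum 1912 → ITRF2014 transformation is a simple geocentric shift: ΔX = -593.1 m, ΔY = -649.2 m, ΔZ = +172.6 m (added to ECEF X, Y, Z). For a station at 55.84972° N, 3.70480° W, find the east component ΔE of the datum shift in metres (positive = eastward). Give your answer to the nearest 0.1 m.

The local east axis at (φ, λ) is (−sin λ, cos λ, 0), so ΔE = −sin(-3.70480°)·(-593.1) + cos(-3.70480°)·(-649.2) = -686.17 m.

ΔE = -686.2 m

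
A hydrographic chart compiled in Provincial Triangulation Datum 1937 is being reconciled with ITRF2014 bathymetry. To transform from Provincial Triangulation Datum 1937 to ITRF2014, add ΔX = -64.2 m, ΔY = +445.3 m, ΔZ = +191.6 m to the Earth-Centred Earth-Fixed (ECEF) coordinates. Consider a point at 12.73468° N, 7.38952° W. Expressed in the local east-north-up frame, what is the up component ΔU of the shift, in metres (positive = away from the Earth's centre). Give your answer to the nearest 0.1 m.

ΔU = -75.7 m

At φ = 12.73468°, λ = -7.38952°: sin φ = 0.220437, cos φ = 0.975401, sin λ = -0.128614, cos λ = 0.991695.
ΔU = cos φ cos λ·ΔX + cos φ sin λ·ΔY + sin φ·ΔZ = (0.975401)(0.991695)(-64.2) + (0.975401)(-0.128614)(445.3) + (0.220437)(191.6) = -75.73 m.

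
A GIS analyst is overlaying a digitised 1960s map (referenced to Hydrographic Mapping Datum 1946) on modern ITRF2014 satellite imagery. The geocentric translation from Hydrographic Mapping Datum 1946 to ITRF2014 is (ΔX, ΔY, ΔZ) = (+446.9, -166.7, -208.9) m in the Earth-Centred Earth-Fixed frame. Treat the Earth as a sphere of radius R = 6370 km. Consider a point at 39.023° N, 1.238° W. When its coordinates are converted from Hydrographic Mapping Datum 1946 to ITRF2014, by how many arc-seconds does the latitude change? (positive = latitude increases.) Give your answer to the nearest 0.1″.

sin φ = 0.629632, cos φ = 0.776893, sin λ = -0.021605, cos λ = 0.999767.
North component: ΔN = −sin φ cos λ·ΔX − sin φ sin λ·ΔY + cos φ·ΔZ = −(0.629632)(0.999767)(446.9) − (0.629632)(-0.021605)(-166.7) + (0.776893)(-208.9) = -445.88 m.
1° of latitude spans πR/180 = 111177 m, so Δφ = -445.88 / 111177 × 3600 = -14.438″.

Δφ = -14.4″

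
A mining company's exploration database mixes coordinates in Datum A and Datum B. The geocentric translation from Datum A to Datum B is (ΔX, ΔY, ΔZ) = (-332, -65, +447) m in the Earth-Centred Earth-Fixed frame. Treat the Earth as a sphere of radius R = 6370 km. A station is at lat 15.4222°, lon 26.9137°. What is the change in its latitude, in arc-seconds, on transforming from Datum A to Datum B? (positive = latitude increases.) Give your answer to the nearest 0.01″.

sin φ = 0.265930, cos φ = 0.963992, sin λ = 0.452648, cos λ = 0.891689.
North component: ΔN = −sin φ cos λ·ΔX − sin φ sin λ·ΔY + cos φ·ΔZ = −(0.265930)(0.891689)(-332) − (0.265930)(0.452648)(-65) + (0.963992)(447) = 517.45 m.
1° of latitude spans πR/180 = 111177 m, so Δφ = 517.45 / 111177 × 3600 = 16.756″.

Δφ = 16.76″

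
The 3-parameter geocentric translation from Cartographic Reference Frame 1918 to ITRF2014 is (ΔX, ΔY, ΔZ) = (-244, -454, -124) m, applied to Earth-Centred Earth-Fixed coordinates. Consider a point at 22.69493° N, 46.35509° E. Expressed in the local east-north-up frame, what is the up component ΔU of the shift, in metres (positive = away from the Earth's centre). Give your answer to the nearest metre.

ΔU = -506 m

At φ = 22.69493°, λ = 46.35509°: sin φ = 0.385824, cos φ = 0.922572, sin λ = 0.723631, cos λ = 0.690187.
ΔU = cos φ cos λ·ΔX + cos φ sin λ·ΔY + sin φ·ΔZ = (0.922572)(0.690187)(-244) + (0.922572)(0.723631)(-454) + (0.385824)(-124) = -506.30 m.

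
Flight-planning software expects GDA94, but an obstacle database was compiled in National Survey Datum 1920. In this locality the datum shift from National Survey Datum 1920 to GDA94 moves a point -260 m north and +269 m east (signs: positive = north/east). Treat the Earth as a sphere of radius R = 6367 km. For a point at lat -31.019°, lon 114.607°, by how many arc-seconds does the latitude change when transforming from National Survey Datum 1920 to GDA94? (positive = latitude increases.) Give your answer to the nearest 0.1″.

On a sphere of radius R, 1 rad of latitude = R, so Δφ = ΔN / R = -260.0 / 6367000 = -4.0836e-05 rad = -8.423″.

Δφ = -8.4″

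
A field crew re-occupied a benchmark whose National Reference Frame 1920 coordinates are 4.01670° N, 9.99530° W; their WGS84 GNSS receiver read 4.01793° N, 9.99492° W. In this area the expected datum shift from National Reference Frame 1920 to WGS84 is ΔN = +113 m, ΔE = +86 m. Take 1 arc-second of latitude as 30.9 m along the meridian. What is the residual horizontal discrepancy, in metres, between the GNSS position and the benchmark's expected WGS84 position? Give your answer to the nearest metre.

Observed coordinate differences: Δφ = +0.00123°, Δλ = +0.00038°.
Converting to metres (1° lat = 111240 m, cos φ = 0.997544): observed ΔN = 136.8 m, observed ΔE = 42.2 m.
Subtracting the expected shift leaves a residual of 136.8 − (113) = 23.8 m north and 42.2 − (86) = -43.8 m east.
Residual distance = √(23.8² + (-43.8)²) = 49.9 m.

50 m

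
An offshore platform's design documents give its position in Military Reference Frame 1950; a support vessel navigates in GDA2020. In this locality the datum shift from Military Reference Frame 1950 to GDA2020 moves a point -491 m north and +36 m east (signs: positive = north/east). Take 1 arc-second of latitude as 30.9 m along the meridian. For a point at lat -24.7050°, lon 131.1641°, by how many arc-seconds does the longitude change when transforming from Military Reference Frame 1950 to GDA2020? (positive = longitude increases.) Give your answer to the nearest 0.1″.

Δλ = 1.3″

At latitude -24.7050°, cos φ = 0.908472.
1″ of longitude at this latitude = 30.90 × cos φ = 28.0718 m, so Δλ = 36.0 / 28.0718 = 1.282″.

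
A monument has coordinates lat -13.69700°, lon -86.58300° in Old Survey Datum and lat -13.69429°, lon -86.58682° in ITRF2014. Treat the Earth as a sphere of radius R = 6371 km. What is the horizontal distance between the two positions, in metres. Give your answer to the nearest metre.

511 m

Δφ = -13.69429° − -13.69700° = +0.00271°; Δλ = -86.58682° − -86.58300° = -0.00382°.
1° along a meridian = πR/180 = 111195 m.
ΔN = Δφ × 111195 = 301.3 m; ΔE = Δλ × 111195 × cos(-13.69700°) = -0.00382 × 111195 × 0.971562 = -412.7 m.
Distance = √(ΔE² + ΔN²) = √((-412.7)² + 301.3²) = 511.0 m.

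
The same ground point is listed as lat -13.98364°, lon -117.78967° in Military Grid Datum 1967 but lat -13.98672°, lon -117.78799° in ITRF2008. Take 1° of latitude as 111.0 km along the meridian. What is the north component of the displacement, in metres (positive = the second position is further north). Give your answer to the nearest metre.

ΔN = -342 m

Δφ = -13.98672° − -13.98364° = -0.00308°; Δλ = -117.78799° − -117.78967° = +0.00168°.
ΔN = Δφ × 111000 = -341.9 m; ΔE = Δλ × 111000 × cos(-13.98364°) = +0.00168 × 111000 × 0.970365 = 181.0 m.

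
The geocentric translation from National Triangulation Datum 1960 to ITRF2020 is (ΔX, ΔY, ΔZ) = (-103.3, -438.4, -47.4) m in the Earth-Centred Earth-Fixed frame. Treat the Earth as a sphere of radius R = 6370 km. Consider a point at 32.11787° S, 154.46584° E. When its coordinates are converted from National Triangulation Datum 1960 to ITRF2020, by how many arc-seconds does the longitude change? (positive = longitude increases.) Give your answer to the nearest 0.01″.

Δλ = 16.83″

sin φ = -0.531663, cos φ = 0.846956, sin λ = 0.431049, cos λ = -0.902328.
East component: ΔE = −sin λ·ΔX + cos λ·ΔY = −(0.431049)(-103.3) + (-0.902328)(-438.4) = 440.11 m.
1° of latitude spans πR/180 = 111177 m; at latitude φ, 1° of longitude spans that × cos φ = 94162.4 m, so Δλ = 440.11 / 94162.4 × 3600 = 16.826″.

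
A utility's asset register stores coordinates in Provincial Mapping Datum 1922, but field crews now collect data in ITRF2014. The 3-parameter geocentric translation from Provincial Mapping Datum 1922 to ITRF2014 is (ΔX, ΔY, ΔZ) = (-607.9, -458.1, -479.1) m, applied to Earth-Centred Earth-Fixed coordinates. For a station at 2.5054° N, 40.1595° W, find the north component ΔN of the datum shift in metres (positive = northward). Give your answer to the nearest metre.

ΔN = -471 m

At φ = 2.5054°, λ = -40.1595°: sin φ = 0.043714, cos φ = 0.999044, sin λ = -0.644918, cos λ = 0.764252.
ΔN = −sin φ cos λ·ΔX − sin φ sin λ·ΔY + cos φ·ΔZ = −(0.043714)(0.764252)(-607.9) − (0.043714)(-0.644918)(-458.1) + (0.999044)(-479.1) = -471.25 m.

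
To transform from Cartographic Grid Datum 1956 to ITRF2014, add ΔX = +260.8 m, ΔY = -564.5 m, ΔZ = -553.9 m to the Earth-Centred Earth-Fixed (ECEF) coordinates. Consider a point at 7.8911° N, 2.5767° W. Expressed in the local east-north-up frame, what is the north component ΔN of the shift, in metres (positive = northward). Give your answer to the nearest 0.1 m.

At φ = 7.8911°, λ = -2.5767°: sin φ = 0.137291, cos φ = 0.990531, sin λ = -0.044957, cos λ = 0.998989.
ΔN = −sin φ cos λ·ΔX − sin φ sin λ·ΔY + cos φ·ΔZ = −(0.137291)(0.998989)(260.8) − (0.137291)(-0.044957)(-564.5) + (0.990531)(-553.9) = -587.91 m.

ΔN = -587.9 m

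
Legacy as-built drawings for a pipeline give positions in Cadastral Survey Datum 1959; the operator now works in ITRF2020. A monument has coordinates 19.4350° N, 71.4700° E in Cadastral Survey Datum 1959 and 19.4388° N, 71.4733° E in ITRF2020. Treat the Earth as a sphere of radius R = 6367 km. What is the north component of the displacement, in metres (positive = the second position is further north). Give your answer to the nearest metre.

Δφ = 19.4388° − 19.4350° = +0.0038°; Δλ = 71.4733° − 71.4700° = +0.0033°.
1° along a meridian = πR/180 = 111125 m.
ΔN = Δφ × 111125 = 422.3 m; ΔE = Δλ × 111125 × cos(19.4350°) = +0.0033 × 111125 × 0.943020 = 345.8 m.

ΔN = 422 m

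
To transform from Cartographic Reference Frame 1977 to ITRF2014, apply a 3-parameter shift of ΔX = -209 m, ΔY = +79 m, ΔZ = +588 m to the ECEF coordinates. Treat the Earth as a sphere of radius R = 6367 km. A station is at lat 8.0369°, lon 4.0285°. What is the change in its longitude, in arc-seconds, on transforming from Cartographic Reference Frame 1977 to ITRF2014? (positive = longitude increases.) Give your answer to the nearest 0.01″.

Δλ = 3.06″

sin φ = 0.139811, cos φ = 0.990178, sin λ = 0.070253, cos λ = 0.997529.
East component: ΔE = −sin λ·ΔX + cos λ·ΔY = −(0.070253)(-209) + (0.997529)(79) = 93.49 m.
1° of latitude spans πR/180 = 111125 m; at latitude φ, 1° of longitude spans that × cos φ = 110033.7 m, so Δλ = 93.49 / 110033.7 × 3600 = 3.059″.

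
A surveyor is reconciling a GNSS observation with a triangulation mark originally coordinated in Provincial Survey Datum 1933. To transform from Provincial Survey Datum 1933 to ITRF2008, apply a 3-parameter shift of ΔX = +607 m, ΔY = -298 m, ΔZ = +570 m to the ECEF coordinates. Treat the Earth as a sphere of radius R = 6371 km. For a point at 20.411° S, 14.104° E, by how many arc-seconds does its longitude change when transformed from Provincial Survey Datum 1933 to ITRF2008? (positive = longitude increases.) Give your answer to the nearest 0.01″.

sin φ = -0.348752, cos φ = 0.937215, sin λ = 0.243683, cos λ = 0.969855.
East component: ΔE = −sin λ·ΔX + cos λ·ΔY = −(0.243683)(607) + (0.969855)(-298) = -436.93 m.
1° of latitude spans πR/180 = 111195 m; at latitude φ, 1° of longitude spans that × cos φ = 104213.6 m, so Δλ = -436.93 / 104213.6 × 3600 = -15.094″.

Δλ = -15.09″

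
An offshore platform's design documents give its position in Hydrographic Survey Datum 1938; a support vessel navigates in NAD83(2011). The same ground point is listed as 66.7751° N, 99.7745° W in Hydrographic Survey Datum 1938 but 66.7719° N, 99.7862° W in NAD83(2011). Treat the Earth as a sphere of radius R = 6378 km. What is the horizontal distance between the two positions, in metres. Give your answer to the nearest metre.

Δφ = 66.7719° − 66.7751° = -0.0032°; Δλ = -99.7862° − -99.7745° = -0.0117°.
1° along a meridian = πR/180 = 111317 m.
ΔN = Δφ × 111317 = -356.2 m; ΔE = Δλ × 111317 × cos(66.7751°) = -0.0117 × 111317 × 0.394341 = -513.6 m.
Distance = √(ΔE² + ΔN²) = √((-513.6)² + (-356.2)²) = 625.0 m.

625 m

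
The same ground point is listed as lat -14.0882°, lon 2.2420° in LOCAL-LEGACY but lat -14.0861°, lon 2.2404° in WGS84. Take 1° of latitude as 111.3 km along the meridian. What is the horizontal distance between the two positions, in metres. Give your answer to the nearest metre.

Δφ = -14.0861° − -14.0882° = +0.0021°; Δλ = 2.2404° − 2.2420° = -0.0016°.
ΔN = Δφ × 111300 = 233.7 m; ΔE = Δλ × 111300 × cos(-14.0882°) = -0.0016 × 111300 × 0.969922 = -172.7 m.
Distance = √(ΔE² + ΔN²) = √((-172.7)² + 233.7²) = 290.6 m.

291 m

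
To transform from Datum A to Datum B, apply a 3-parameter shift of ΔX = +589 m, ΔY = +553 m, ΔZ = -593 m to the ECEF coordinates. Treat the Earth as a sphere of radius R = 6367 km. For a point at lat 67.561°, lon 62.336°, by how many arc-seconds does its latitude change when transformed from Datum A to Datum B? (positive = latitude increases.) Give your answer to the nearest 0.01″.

Δφ = -30.19″

sin φ = 0.924286, cos φ = 0.381700, sin λ = 0.885686, cos λ = 0.464286.
North component: ΔN = −sin φ cos λ·ΔX − sin φ sin λ·ΔY + cos φ·ΔZ = −(0.924286)(0.464286)(589) − (0.924286)(0.885686)(553) + (0.381700)(-593) = -931.81 m.
1° of latitude spans πR/180 = 111125 m, so Δφ = -931.81 / 111125 × 3600 = -30.187″.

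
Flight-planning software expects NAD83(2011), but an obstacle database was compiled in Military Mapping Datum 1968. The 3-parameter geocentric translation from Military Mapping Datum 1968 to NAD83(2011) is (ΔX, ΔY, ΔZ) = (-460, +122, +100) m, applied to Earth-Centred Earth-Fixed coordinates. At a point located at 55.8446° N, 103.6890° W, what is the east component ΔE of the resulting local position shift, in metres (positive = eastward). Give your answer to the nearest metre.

The local east axis at (φ, λ) is (−sin λ, cos λ, 0), so ΔE = −sin(-103.6890°)·(-460) + cos(-103.6890°)·122 = -475.81 m.

ΔE = -476 m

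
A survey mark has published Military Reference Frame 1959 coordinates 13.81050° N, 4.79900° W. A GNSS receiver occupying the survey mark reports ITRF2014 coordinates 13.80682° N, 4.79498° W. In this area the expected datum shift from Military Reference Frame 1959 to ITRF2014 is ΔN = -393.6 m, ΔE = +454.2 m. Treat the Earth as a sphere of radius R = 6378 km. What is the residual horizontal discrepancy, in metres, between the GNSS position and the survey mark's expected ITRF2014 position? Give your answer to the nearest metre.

Observed coordinate differences: Δφ = -0.00368°, Δλ = +0.00402°.
Converting to metres (1° lat = 111317 m, cos φ = 0.971091): observed ΔN = -409.6 m, observed ΔE = 434.6 m.
Subtracting the expected shift leaves a residual of -409.6 − (-393.6) = -16.0 m north and 434.6 − (454.2) = -19.6 m east.
Residual distance = √((-16.0)² + (-19.6)²) = 25.4 m.

25 m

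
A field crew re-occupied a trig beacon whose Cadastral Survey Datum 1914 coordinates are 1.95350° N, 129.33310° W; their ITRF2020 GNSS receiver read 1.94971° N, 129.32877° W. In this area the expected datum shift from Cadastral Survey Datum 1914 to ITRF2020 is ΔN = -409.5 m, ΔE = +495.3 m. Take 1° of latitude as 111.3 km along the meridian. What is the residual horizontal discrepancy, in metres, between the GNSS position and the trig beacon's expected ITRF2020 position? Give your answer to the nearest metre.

18 m

Observed coordinate differences: Δφ = -0.00379°, Δλ = +0.00433°.
Converting to metres (1° lat = 111300 m, cos φ = 0.999419): observed ΔN = -421.8 m, observed ΔE = 481.6 m.
Subtracting the expected shift leaves a residual of -421.8 − (-409.5) = -12.3 m north and 481.6 − (495.3) = -13.7 m east.
Residual distance = √((-12.3)² + (-13.7)²) = 18.4 m.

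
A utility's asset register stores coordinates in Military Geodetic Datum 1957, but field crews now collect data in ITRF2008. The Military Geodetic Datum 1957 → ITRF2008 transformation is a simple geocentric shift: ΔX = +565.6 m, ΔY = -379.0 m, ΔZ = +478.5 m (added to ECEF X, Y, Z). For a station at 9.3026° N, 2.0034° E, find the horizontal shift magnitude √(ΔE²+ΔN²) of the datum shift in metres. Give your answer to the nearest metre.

The local east axis at (φ, λ) is (−sin λ, cos λ, 0), so ΔE = −sin(2.0034°)·565.6 + cos(2.0034°)·(-379.0) = -398.54 m.
The local north axis is (−sin φ cos λ, −sin φ sin λ, cos φ), giving ΔN = -91.373 + 2.142 + 472.207 = 382.98 m.
Horizontal magnitude = √(ΔE² + ΔN²) = √((-398.54)² + 382.98²) = 552.73 m.

553 m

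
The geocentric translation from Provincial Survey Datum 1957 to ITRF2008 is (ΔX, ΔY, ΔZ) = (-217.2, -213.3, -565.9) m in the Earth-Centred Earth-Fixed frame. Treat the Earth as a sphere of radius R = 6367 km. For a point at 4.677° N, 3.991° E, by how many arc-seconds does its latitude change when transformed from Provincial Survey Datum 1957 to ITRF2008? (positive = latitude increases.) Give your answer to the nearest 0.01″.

sin φ = 0.081538, cos φ = 0.996670, sin λ = 0.069600, cos λ = 0.997575.
North component: ΔN = −sin φ cos λ·ΔX − sin φ sin λ·ΔY + cos φ·ΔZ = −(0.081538)(0.997575)(-217.2) − (0.081538)(0.069600)(-213.3) + (0.996670)(-565.9) = -545.14 m.
1° of latitude spans πR/180 = 111125 m, so Δφ = -545.14 / 111125 × 3600 = -17.660″.

Δφ = -17.66″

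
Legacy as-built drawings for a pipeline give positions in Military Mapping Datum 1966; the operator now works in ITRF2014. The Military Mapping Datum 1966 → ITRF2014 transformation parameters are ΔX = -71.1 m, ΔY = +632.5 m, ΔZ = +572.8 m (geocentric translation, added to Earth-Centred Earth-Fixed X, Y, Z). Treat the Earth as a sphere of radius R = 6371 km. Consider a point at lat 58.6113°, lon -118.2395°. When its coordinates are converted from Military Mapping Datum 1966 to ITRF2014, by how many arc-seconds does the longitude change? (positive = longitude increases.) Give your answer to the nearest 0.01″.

Δλ = -22.50″

sin φ = 0.853654, cos φ = 0.520841, sin λ = -0.880977, cos λ = -0.473158.
East component: ΔE = −sin λ·ΔX + cos λ·ΔY = −(-0.880977)(-71.1) + (-0.473158)(632.5) = -361.91 m.
1° of latitude spans πR/180 = 111195 m; at latitude φ, 1° of longitude spans that × cos φ = 57914.9 m, so Δλ = -361.91 / 57914.9 × 3600 = -22.496″.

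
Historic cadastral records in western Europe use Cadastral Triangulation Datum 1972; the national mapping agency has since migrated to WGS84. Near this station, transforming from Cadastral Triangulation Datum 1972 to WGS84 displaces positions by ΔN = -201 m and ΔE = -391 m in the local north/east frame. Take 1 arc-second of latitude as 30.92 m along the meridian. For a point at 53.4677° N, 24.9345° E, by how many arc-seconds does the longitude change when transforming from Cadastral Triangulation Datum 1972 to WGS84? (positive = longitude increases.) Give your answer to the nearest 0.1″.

At latitude 53.4677°, cos φ = 0.595276.
1″ of longitude at this latitude = 30.92 × cos φ = 18.4059 m, so Δλ = -391.0 / 18.4059 = -21.243″.

Δλ = -21.2″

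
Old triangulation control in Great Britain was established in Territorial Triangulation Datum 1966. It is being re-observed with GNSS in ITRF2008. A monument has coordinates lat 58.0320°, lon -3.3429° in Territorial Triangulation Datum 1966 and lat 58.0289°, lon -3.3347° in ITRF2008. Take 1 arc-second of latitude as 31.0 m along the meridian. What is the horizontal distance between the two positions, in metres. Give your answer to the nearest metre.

595 m

Δφ = 58.0289° − 58.0320° = -0.0031°; Δλ = -3.3347° − -3.3429° = +0.0082°.
1° of latitude = 3600 × 31.00 = 111600 m.
ΔN = Δφ × 111600 = -346.0 m; ΔE = Δλ × 111600 × cos(58.0320°) = +0.0082 × 111600 × 0.529446 = 484.5 m.
Distance = √(ΔE² + ΔN²) = √(484.5² + (-346.0)²) = 595.3 m.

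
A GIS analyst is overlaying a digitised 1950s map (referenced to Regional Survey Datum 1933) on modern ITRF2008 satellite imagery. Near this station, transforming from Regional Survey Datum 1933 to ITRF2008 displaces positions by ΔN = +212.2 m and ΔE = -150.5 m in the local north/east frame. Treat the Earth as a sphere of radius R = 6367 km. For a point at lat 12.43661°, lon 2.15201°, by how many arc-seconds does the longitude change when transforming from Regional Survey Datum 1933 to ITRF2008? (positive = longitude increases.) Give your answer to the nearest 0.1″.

Δλ = -5.0″

At latitude 12.43661°, cos φ = 0.976535.
One radian of longitude at latitude φ spans R cos φ, so Δλ = ΔE / (R cos φ) = -150.5 / (6367000 × 0.976535) = -2.4205e-05 rad = -4.993″.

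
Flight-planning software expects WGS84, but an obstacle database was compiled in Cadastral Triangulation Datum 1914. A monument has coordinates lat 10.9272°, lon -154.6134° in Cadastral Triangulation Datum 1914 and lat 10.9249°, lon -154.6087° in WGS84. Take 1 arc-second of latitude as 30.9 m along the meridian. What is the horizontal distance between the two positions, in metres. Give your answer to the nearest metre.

Δφ = 10.9249° − 10.9272° = -0.0023°; Δλ = -154.6087° − -154.6134° = +0.0047°.
1° of latitude = 3600 × 30.90 = 111240 m.
ΔN = Δφ × 111240 = -255.9 m; ΔE = Δλ × 111240 × cos(10.9272°) = +0.0047 × 111240 × 0.981869 = 513.3 m.
Distance = √(ΔE² + ΔN²) = √(513.3² + (-255.9)²) = 573.6 m.

574 m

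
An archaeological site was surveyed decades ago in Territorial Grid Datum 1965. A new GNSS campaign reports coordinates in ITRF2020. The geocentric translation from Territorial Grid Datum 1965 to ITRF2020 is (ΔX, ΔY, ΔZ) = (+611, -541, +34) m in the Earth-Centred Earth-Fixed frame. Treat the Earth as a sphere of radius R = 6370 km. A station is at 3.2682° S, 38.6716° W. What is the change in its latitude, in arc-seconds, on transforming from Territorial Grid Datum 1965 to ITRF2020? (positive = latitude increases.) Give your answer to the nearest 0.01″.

Δφ = 2.60″

sin φ = -0.057010, cos φ = 0.998374, sin λ = -0.624856, cos λ = 0.780740.
North component: ΔN = −sin φ cos λ·ΔX − sin φ sin λ·ΔY + cos φ·ΔZ = −(-0.057010)(0.780740)(611) − (-0.057010)(-0.624856)(-541) + (0.998374)(34) = 80.41 m.
1° of latitude spans πR/180 = 111177 m, so Δφ = 80.41 / 111177 × 3600 = 2.604″.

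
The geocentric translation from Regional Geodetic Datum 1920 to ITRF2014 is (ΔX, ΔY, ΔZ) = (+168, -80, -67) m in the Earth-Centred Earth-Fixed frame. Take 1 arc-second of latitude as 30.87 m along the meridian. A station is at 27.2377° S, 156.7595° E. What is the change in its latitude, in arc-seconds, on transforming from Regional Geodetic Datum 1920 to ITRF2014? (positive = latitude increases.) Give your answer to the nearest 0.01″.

Δφ = -4.69″

sin φ = -0.457683, cos φ = 0.889115, sin λ = 0.394592, cos λ = -0.918857.
North component: ΔN = −sin φ cos λ·ΔX − sin φ sin λ·ΔY + cos φ·ΔZ = −(-0.457683)(-0.918857)(168) − (-0.457683)(0.394592)(-80) + (0.889115)(-67) = -144.67 m.
1° of latitude spans 3600 × 30.87 = 111132 m, so Δφ = -144.67 / 111132 × 3600 = -4.686″.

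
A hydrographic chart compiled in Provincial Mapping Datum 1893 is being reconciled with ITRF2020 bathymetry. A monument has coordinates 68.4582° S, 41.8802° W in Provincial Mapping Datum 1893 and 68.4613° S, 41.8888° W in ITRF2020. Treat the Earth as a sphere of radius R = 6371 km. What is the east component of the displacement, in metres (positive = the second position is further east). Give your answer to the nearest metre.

Δφ = -68.4613° − -68.4582° = -0.0031°; Δλ = -41.8888° − -41.8802° = -0.0086°.
1° along a meridian = πR/180 = 111195 m.
ΔN = Δφ × 111195 = -344.7 m; ΔE = Δλ × 111195 × cos(-68.4582°) = -0.0086 × 111195 × 0.367180 = -351.1 m.

ΔE = -351 m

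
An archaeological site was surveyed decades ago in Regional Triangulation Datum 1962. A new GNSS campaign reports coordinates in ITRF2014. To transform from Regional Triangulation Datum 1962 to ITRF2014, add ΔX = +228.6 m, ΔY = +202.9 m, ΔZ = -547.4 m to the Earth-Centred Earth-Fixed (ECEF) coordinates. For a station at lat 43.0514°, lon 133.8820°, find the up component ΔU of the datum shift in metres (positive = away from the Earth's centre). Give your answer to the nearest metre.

ΔU = -383 m

The local up (radial) axis is (cos φ cos λ, cos φ sin λ, sin φ), giving ΔU = -115.793 + 106.867 − 373.685 = -382.61 m.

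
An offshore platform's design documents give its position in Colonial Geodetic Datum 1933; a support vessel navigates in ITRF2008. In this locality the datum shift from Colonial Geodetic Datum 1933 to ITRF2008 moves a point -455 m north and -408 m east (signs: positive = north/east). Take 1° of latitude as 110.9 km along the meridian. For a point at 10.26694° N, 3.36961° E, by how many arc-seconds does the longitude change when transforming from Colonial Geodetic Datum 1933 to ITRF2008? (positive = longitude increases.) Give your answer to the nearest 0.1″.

Δλ = -13.5″

At latitude 10.26694°, cos φ = 0.983988.
1° of longitude at this latitude = 110.9 × cos φ = 109.12 km, so Δλ = -408.0 / 109124.3 = -0.0037389° = -13.460″.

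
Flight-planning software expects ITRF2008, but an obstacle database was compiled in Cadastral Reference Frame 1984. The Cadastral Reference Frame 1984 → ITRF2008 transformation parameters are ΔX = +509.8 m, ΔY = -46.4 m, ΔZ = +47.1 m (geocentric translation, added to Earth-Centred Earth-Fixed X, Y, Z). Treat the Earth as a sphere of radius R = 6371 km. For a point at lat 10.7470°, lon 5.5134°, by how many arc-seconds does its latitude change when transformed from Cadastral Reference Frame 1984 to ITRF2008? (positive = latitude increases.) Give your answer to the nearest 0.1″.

sin φ = 0.186473, cos φ = 0.982460, sin λ = 0.096079, cos λ = 0.995374.
North component: ΔN = −sin φ cos λ·ΔX − sin φ sin λ·ΔY + cos φ·ΔZ = −(0.186473)(0.995374)(509.8) − (0.186473)(0.096079)(-46.4) + (0.982460)(47.1) = -47.52 m.
1° of latitude spans πR/180 = 111195 m, so Δφ = -47.52 / 111195 × 3600 = -1.538″.

Δφ = -1.5″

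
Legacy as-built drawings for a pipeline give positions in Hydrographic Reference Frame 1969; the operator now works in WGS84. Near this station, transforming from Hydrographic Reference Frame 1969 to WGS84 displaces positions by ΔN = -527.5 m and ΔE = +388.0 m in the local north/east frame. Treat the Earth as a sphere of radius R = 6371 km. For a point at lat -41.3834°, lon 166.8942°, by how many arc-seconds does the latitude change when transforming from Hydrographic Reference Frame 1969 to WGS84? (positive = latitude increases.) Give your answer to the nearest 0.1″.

On a sphere of radius R, 1 rad of latitude = R, so Δφ = ΔN / R = -527.5 / 6371000 = -8.2797e-05 rad = -17.078″.

Δφ = -17.1″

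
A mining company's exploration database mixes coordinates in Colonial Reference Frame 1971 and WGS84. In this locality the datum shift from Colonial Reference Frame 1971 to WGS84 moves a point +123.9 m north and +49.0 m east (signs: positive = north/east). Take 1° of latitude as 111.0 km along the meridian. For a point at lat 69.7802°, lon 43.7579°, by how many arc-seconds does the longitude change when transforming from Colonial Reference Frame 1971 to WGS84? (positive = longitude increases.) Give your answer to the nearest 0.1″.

Δλ = 4.6″

At latitude 69.7802°, cos φ = 0.345622.
1° of longitude at this latitude = 111.0 × cos φ = 38.36 km, so Δλ = 49.0 / 38364.1 = 0.0012772° = 4.598″.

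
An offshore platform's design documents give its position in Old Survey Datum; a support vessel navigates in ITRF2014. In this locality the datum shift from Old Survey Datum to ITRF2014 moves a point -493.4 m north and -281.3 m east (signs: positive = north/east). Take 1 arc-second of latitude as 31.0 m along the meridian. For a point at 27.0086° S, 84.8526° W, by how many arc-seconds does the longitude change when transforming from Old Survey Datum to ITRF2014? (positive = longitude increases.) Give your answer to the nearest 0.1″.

Δλ = -10.2″

At latitude -27.0086°, cos φ = 0.890938.
1″ of longitude at this latitude = 31.00 × cos φ = 27.6191 m, so Δλ = -281.3 / 27.6191 = -10.185″.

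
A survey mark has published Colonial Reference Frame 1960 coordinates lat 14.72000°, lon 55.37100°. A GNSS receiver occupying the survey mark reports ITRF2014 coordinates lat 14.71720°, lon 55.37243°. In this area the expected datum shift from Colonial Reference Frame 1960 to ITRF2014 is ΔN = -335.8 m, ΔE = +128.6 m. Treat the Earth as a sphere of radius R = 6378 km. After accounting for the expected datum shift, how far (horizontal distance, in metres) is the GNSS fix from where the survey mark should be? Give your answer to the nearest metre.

Observed coordinate differences: Δφ = -0.00280°, Δλ = +0.00143°.
Converting to metres (1° lat = 111317 m, cos φ = 0.967179): observed ΔN = -311.7 m, observed ΔE = 154.0 m.
Subtracting the expected shift leaves a residual of -311.7 − (-335.8) = 24.1 m north and 154.0 − (128.6) = 25.4 m east.
Residual distance = √(24.1² + 25.4²) = 35.0 m.

35 m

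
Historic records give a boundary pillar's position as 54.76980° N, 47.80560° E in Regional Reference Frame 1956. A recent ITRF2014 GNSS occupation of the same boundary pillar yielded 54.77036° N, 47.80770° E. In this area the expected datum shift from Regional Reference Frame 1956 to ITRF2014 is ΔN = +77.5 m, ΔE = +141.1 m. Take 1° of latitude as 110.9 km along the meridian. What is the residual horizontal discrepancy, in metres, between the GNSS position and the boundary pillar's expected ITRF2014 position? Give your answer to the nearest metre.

Observed coordinate differences: Δφ = +0.00056°, Δλ = +0.00210°.
Converting to metres (1° lat = 110900 m, cos φ = 0.576863): observed ΔN = 62.1 m, observed ΔE = 134.3 m.
Subtracting the expected shift leaves a residual of 62.1 − (77.5) = -15.4 m north and 134.3 − (141.1) = -6.8 m east.
Residual distance = √((-15.4)² + (-6.8)²) = 16.8 m.

17 m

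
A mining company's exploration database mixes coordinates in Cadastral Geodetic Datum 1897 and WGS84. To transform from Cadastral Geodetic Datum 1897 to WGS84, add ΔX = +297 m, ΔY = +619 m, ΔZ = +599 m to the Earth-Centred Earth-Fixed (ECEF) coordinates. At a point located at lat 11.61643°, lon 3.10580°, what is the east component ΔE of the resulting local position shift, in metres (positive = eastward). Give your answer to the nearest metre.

ΔE = 602 m

The local east axis at (φ, λ) is (−sin λ, cos λ, 0), so ΔE = −sin(3.10580°)·297 + cos(3.10580°)·619 = 602.00 m.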